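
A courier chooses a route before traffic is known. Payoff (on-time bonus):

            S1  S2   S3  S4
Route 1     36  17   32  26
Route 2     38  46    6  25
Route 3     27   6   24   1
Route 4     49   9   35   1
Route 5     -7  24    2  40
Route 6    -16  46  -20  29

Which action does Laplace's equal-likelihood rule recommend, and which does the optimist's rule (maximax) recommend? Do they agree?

Row averages: Route 1=27.75, Route 2=28.75, Route 3=14.5, Route 4=23.5, Route 5=14.75, Route 6=9.75
Highest average = 28.75 → Route 2.
Row maxima: Route 1=36, Route 2=46, Route 3=27, Route 4=49, Route 5=40, Route 6=46
Best best-case = 49 → Route 4.

laplace → Route 2; maximax → Route 4 (disagree)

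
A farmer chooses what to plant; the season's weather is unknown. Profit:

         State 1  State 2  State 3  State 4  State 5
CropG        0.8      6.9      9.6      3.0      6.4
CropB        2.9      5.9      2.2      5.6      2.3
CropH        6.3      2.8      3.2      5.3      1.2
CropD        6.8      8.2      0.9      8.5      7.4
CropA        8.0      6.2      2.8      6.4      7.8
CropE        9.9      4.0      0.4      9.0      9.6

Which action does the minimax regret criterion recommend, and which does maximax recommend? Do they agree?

minimax regret → CropA; maximax → CropE (disagree)

Column bests: State 1=9.9, State 2=8.2, State 3=9.6, State 4=9.0, State 5=9.6.
CropG regrets: 9.1, 1.3, 0.0, 6.0, 3.2 → max 9.1
CropB regrets: 7.0, 2.3, 7.4, 3.4, 7.3 → max 7.4
CropH regrets: 3.6, 5.4, 6.4, 3.7, 8.4 → max 8.4
CropD regrets: 3.1, 0.0, 8.7, 0.5, 2.2 → max 8.7
CropA regrets: 1.9, 2.0, 6.8, 2.6, 1.8 → max 6.8
CropE regrets: 0.0, 4.2, 9.2, 0.0, 0.0 → max 9.2
Smallest max regret = 6.8 → CropA.
Row maxima: CropG=9.6, CropB=5.9, CropH=6.3, CropD=8.5, CropA=8.0, CropE=9.9
Best best-case = 9.9 → CropE.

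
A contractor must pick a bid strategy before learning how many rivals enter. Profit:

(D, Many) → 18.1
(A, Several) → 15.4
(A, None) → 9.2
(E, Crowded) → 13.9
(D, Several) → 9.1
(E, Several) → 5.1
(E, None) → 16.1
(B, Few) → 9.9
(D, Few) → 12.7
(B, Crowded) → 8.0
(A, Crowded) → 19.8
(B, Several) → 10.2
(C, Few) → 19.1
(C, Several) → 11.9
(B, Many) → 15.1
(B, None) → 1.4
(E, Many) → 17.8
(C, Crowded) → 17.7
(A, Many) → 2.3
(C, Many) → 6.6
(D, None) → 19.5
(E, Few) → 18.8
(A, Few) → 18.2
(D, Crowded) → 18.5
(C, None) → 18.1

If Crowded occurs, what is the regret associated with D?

1.3

Best payoff under Crowded is 19.8.
Regret = 19.8 − 18.5 = 1.3.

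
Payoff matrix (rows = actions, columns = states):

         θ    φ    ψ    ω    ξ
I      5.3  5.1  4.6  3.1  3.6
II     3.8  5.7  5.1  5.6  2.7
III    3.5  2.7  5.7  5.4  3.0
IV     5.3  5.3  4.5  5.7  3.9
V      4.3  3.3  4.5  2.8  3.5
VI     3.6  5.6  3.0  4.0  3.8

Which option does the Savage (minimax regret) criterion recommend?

IV

Column bests: θ=5.3, φ=5.7, ψ=5.7, ω=5.7, ξ=3.9.
I regrets: 0.0, 0.6, 1.1, 2.6, 0.3 → max 2.6
II regrets: 1.5, 0.0, 0.6, 0.1, 1.2 → max 1.5
III regrets: 1.8, 3.0, 0.0, 0.3, 0.9 → max 3.0
IV regrets: 0.0, 0.4, 1.2, 0.0, 0.0 → max 1.2
V regrets: 1.0, 2.4, 1.2, 2.9, 0.4 → max 2.9
VI regrets: 1.7, 0.1, 2.7, 1.7, 0.1 → max 2.7
Smallest max regret = 1.2 → IV.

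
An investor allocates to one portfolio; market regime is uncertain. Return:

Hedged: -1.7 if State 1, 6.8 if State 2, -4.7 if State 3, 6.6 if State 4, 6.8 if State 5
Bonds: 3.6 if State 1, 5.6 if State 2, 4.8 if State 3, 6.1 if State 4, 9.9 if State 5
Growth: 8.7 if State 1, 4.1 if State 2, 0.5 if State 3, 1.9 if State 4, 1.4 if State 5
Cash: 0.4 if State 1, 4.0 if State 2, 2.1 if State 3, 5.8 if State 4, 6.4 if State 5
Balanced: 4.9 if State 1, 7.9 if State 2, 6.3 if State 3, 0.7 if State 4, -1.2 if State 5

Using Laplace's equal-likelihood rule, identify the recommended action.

Row averages: Hedged=2.76, Bonds=6, Growth=3.32, Cash=3.74, Balanced=3.72
Highest average = 6 → Bonds.

Bonds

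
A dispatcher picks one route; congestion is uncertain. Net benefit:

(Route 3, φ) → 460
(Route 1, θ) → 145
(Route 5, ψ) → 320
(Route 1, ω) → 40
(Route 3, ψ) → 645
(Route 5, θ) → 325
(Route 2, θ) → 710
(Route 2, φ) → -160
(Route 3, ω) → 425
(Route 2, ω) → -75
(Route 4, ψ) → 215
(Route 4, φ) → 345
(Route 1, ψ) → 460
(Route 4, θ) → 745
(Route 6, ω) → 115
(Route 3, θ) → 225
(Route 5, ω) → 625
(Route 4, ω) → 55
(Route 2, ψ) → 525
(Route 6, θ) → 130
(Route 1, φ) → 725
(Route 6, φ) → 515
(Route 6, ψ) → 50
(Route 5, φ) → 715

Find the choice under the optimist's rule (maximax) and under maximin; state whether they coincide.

Row maxima: Route 1=725, Route 2=710, Route 3=645, Route 4=745, Route 5=715, Route 6=515
Best best-case = 745 → Route 4.
Row minima: Route 1=40, Route 2=-160, Route 3=225, Route 4=55, Route 5=320, Route 6=50
Best worst-case = 320 → Route 5.

maximax → Route 4; maximin → Route 5 (disagree)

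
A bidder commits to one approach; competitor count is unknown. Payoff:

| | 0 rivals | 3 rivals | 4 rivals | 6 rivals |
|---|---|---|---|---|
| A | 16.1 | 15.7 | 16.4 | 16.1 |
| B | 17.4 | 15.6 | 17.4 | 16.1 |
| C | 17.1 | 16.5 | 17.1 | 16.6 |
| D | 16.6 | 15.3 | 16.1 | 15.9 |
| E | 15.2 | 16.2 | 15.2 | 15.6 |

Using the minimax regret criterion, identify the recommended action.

C

Column bests: 0 rivals=17.4, 3 rivals=16.5, 4 rivals=17.4, 6 rivals=16.6.
A regrets: 1.3, 0.8, 1.0, 0.5 → max 1.3
B regrets: 0.0, 0.9, 0.0, 0.5 → max 0.9
C regrets: 0.3, 0.0, 0.3, 0.0 → max 0.3
D regrets: 0.8, 1.2, 1.3, 0.7 → max 1.3
E regrets: 2.2, 0.3, 2.2, 1.0 → max 2.2
Smallest max regret = 0.3 → C.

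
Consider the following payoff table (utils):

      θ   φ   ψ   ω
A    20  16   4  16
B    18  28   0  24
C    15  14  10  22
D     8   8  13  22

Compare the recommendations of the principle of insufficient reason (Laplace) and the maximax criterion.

Row averages: A=14, B=17.5, C=15.25, D=12.75
Highest average = 17.5 → B.
Row maxima: A=20, B=28, C=22, D=22
Best best-case = 28 → B.

laplace → B; maximax → B (agree)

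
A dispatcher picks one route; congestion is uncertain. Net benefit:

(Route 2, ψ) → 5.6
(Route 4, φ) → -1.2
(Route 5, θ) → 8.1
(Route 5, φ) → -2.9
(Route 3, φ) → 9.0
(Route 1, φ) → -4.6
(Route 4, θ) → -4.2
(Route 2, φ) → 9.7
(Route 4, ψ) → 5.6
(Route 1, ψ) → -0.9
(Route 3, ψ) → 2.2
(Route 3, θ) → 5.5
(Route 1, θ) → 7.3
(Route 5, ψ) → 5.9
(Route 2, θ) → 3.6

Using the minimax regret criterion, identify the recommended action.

Column bests: θ=8.1, φ=9.7, ψ=5.9.
Route 1 regrets: 0.8, 14.3, 6.8 → max 14.3
Route 2 regrets: 4.5, 0.0, 0.3 → max 4.5
Route 3 regrets: 2.6, 0.7, 3.7 → max 3.7
Route 4 regrets: 12.3, 10.9, 0.3 → max 12.3
Route 5 regrets: 0.0, 12.6, 0.0 → max 12.6
Smallest max regret = 3.7 → Route 3.

Route 3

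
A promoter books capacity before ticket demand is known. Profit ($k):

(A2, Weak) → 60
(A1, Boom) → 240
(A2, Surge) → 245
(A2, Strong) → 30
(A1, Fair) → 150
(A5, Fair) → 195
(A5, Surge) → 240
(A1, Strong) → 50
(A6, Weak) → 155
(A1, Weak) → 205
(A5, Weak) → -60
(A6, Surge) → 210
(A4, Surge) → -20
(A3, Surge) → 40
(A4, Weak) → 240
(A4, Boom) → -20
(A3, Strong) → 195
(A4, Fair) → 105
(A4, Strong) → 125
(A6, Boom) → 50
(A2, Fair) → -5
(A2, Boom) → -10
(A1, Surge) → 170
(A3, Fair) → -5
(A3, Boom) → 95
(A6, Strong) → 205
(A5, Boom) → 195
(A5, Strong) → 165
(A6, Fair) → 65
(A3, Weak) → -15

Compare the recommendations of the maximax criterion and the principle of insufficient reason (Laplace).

Row maxima: A1=240, A2=245, A3=195, A4=240, A5=240, A6=210
Best best-case = 245 → A2.
Row averages: A1=163, A2=64, A3=62, A4=86, A5=147, A6=137
Highest average = 163 → A1.

maximax → A2; laplace → A1 (disagree)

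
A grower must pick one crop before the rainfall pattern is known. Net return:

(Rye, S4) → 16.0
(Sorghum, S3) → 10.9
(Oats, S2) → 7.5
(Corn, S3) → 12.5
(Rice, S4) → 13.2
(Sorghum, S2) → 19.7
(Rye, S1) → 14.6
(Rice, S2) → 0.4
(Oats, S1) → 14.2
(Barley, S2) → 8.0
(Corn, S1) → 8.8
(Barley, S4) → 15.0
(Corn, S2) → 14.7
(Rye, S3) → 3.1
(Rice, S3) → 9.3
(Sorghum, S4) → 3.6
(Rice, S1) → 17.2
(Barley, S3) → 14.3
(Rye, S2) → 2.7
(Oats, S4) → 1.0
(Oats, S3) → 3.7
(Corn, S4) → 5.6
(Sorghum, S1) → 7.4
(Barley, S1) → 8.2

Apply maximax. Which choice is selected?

Row maxima: Oats=14.2, Corn=14.7, Rye=16.0, Sorghum=19.7, Rice=17.2, Barley=15.0
Best best-case = 19.7 → Sorghum.

Sorghum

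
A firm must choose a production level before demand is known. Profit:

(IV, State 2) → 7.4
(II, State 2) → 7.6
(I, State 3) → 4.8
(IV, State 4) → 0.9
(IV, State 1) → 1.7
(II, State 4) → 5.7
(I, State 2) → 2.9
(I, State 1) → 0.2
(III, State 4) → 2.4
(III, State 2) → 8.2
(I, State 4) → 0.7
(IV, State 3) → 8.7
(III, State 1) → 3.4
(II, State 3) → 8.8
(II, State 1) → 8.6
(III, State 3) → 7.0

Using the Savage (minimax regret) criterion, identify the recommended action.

II

Column bests: State 1=8.6, State 2=8.2, State 3=8.8, State 4=5.7.
I regrets: 8.4, 5.3, 4.0, 5.0 → max 8.4
II regrets: 0.0, 0.6, 0.0, 0.0 → max 0.6
III regrets: 5.2, 0.0, 1.8, 3.3 → max 5.2
IV regrets: 6.9, 0.8, 0.1, 4.8 → max 6.9
Smallest max regret = 0.6 → II.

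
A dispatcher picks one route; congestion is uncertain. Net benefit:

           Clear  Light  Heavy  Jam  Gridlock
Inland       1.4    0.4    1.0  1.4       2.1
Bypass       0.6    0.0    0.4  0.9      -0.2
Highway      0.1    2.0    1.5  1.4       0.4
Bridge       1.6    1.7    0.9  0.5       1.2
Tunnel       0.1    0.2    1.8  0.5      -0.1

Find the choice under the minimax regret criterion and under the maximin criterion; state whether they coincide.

minimax regret → Bridge; maximin → Bridge (agree)

Column bests: Clear=1.6, Light=2.0, Heavy=1.8, Jam=1.4, Gridlock=2.1.
Inland regrets: 0.2, 1.6, 0.8, 0.0, 0.0 → max 1.6
Bypass regrets: 1.0, 2.0, 1.4, 0.5, 2.3 → max 2.3
Highway regrets: 1.5, 0.0, 0.3, 0.0, 1.7 → max 1.7
Bridge regrets: 0.0, 0.3, 0.9, 0.9, 0.9 → max 0.9
Tunnel regrets: 1.5, 1.8, 0.0, 0.9, 2.2 → max 2.2
Smallest max regret = 0.9 → Bridge.
Row minima: Inland=0.4, Bypass=-0.2, Highway=0.1, Bridge=0.5, Tunnel=-0.1
Best worst-case = 0.5 → Bridge.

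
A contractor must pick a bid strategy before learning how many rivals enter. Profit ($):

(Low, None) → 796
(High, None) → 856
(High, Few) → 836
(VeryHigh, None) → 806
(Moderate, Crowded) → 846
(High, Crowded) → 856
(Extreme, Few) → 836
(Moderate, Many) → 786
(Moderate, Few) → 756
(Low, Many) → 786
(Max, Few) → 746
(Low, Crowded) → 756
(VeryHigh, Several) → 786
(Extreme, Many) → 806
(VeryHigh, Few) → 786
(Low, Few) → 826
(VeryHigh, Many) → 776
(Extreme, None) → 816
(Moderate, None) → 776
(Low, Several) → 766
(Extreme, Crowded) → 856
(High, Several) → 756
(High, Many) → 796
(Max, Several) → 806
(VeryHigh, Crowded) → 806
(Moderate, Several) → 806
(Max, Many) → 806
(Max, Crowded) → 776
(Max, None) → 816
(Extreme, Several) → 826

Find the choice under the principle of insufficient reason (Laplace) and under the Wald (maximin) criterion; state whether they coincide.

laplace → Extreme; maximin → Extreme (agree)

Row averages: Low=786, Moderate=794, High=820, VeryHigh=792, Extreme=828, Max=790
Highest average = 828 → Extreme.
Row minima: Low=756, Moderate=756, High=756, VeryHigh=776, Extreme=806, Max=746
Best worst-case = 806 → Extreme.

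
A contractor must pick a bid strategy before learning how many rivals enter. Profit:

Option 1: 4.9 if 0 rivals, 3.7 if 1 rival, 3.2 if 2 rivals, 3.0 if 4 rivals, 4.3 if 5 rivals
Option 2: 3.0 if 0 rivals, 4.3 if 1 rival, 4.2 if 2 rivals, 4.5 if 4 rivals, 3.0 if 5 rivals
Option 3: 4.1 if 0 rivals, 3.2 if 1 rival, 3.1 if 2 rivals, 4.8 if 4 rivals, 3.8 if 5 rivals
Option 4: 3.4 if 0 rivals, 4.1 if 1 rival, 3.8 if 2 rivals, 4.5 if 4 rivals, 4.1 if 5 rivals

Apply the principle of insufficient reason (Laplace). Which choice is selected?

Row averages: Option 1=3.82, Option 2=3.8, Option 3=3.8, Option 4=3.98
Highest average = 3.98 → Option 4.

Option 4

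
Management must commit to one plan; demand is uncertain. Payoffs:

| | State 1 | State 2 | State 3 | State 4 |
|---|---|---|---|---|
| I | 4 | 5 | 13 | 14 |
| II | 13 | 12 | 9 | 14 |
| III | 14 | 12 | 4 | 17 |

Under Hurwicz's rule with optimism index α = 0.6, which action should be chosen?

II

I: 0.6·14 + 0.4·4 = 10
II: 0.6·14 + 0.4·9 = 12
III: 0.6·17 + 0.4·4 = 11.8
Highest Hurwicz score = 12 → II.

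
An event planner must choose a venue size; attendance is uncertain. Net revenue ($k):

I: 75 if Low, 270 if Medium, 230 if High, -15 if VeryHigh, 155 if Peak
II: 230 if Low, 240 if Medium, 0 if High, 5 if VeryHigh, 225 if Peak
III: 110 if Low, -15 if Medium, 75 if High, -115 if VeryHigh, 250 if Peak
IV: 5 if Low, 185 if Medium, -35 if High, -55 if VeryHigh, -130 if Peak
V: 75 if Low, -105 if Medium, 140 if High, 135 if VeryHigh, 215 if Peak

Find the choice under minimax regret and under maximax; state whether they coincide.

minimax regret → I; maximax → I (agree)

Column bests: Low=230, Medium=270, High=230, VeryHigh=135, Peak=250.
I regrets: 155, 0, 0, 150, 95 → max 155
II regrets: 0, 30, 230, 130, 25 → max 230
III regrets: 120, 285, 155, 250, 0 → max 285
IV regrets: 225, 85, 265, 190, 380 → max 380
V regrets: 155, 375, 90, 0, 35 → max 375
Smallest max regret = 155 → I.
Row maxima: I=270, II=240, III=250, IV=185, V=215
Best best-case = 270 → I.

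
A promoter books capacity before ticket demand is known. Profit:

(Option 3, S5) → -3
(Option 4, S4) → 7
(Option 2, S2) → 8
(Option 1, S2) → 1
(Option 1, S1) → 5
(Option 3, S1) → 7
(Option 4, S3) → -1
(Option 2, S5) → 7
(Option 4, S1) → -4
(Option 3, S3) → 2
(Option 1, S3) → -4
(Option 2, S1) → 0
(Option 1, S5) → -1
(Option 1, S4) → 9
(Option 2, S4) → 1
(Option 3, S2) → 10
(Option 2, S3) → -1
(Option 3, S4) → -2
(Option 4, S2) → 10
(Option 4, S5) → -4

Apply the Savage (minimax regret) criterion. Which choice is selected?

Column bests: S1=7, S2=10, S3=2, S4=9, S5=7.
Option 1 regrets: 2, 9, 6, 0, 8 → max 9
Option 2 regrets: 7, 2, 3, 8, 0 → max 8
Option 3 regrets: 0, 0, 0, 11, 10 → max 11
Option 4 regrets: 11, 0, 3, 2, 11 → max 11
Smallest max regret = 8 → Option 2.

Option 2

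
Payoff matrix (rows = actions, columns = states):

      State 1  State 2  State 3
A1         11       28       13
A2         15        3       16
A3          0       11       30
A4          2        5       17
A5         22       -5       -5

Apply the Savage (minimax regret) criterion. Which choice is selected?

Column bests: State 1=22, State 2=28, State 3=30.
A1 regrets: 11, 0, 17 → max 17
A2 regrets: 7, 25, 14 → max 25
A3 regrets: 22, 17, 0 → max 22
A4 regrets: 20, 23, 13 → max 23
A5 regrets: 0, 33, 35 → max 35
Smallest max regret = 17 → A1.

A1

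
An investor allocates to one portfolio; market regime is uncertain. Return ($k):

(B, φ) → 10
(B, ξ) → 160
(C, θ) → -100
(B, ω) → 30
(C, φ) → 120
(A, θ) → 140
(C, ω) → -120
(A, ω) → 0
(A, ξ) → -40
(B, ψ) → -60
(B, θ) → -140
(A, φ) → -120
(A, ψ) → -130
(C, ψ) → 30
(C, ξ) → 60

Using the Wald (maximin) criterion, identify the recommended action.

C

Row minima: A=-130, B=-140, C=-120
Best worst-case = -120 → C.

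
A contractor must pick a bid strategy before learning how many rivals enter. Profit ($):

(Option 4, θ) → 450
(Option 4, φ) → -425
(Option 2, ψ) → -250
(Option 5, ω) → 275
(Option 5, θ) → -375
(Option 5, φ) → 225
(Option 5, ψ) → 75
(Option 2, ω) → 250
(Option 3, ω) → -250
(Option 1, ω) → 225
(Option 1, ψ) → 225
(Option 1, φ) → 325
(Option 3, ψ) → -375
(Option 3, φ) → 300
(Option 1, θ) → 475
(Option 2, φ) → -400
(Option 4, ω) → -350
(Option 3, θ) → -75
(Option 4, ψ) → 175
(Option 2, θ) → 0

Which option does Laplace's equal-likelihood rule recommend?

Option 1

Row averages: Option 1=312.5, Option 2=-100, Option 3=-100, Option 4=-37.5, Option 5=50
Highest average = 312.5 → Option 1.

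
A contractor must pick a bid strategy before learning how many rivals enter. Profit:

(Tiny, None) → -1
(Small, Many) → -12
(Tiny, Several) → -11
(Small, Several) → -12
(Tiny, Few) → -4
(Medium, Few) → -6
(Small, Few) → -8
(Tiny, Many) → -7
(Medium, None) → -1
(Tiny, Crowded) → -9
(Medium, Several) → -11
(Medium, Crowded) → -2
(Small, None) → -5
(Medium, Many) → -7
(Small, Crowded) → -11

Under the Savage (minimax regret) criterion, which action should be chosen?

Column bests: None=-1, Few=-4, Several=-11, Many=-7, Crowded=-2.
Tiny regrets: 0, 0, 0, 0, 7 → max 7
Small regrets: 4, 4, 1, 5, 9 → max 9
Medium regrets: 0, 2, 0, 0, 0 → max 2
Smallest max regret = 2 → Medium.

Medium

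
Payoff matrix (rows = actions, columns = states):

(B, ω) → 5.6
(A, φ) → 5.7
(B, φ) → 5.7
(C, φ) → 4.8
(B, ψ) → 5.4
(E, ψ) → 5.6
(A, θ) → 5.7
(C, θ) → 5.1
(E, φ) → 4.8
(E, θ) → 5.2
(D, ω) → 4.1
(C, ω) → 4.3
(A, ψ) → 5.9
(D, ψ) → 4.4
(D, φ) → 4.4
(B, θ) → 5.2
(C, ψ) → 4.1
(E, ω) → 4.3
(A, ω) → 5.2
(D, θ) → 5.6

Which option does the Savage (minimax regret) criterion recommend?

A

Column bests: θ=5.7, φ=5.7, ψ=5.9, ω=5.6.
A regrets: 0.0, 0.0, 0.0, 0.4 → max 0.4
B regrets: 0.5, 0.0, 0.5, 0.0 → max 0.5
C regrets: 0.6, 0.9, 1.8, 1.3 → max 1.8
D regrets: 0.1, 1.3, 1.5, 1.5 → max 1.5
E regrets: 0.5, 0.9, 0.3, 1.3 → max 1.3
Smallest max regret = 0.4 → A.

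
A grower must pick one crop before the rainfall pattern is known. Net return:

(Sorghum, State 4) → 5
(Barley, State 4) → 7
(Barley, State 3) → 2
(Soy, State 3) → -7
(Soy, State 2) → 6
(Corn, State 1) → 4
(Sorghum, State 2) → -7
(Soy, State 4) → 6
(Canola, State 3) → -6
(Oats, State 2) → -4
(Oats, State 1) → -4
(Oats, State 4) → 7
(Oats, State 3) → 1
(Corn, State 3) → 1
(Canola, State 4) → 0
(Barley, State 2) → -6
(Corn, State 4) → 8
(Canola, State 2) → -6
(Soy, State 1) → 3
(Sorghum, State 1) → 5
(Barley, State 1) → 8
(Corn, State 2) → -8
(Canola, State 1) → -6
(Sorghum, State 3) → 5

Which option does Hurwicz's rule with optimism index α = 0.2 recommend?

Corn: 0.2·8 + 0.8·(-8) = -4.8
Oats: 0.2·7 + 0.8·(-4) = -1.8
Sorghum: 0.2·5 + 0.8·(-7) = -4.6
Barley: 0.2·8 + 0.8·(-6) = -3.2
Soy: 0.2·6 + 0.8·(-7) = -4.4
Canola: 0.2·0 + 0.8·(-6) = -4.8
Highest Hurwicz score = -1.8 → Oats.

Oats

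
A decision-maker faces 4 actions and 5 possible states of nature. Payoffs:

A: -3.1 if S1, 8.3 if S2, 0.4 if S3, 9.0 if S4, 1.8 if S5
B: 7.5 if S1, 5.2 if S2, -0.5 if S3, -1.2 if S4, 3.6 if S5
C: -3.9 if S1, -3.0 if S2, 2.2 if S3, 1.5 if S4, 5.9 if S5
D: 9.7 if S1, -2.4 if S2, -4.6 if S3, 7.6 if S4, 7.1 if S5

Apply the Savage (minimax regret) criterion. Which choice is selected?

Column bests: S1=9.7, S2=8.3, S3=2.2, S4=9.0, S5=7.1.
A regrets: 12.8, 0.0, 1.8, 0.0, 5.3 → max 12.8
B regrets: 2.2, 3.1, 2.7, 10.2, 3.5 → max 10.2
C regrets: 13.6, 11.3, 0.0, 7.5, 1.2 → max 13.6
D regrets: 0.0, 10.7, 6.8, 1.4, 0.0 → max 10.7
Smallest max regret = 10.2 → B.

B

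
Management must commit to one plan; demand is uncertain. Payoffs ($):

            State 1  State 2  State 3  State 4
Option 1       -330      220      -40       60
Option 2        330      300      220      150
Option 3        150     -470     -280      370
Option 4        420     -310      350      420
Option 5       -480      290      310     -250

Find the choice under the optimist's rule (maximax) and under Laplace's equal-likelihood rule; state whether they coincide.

Row maxima: Option 1=220, Option 2=330, Option 3=370, Option 4=420, Option 5=310
Best best-case = 420 → Option 4.
Row averages: Option 1=-22.5, Option 2=250, Option 3=-57.5, Option 4=220, Option 5=-32.5
Highest average = 250 → Option 2.

maximax → Option 4; laplace → Option 2 (disagree)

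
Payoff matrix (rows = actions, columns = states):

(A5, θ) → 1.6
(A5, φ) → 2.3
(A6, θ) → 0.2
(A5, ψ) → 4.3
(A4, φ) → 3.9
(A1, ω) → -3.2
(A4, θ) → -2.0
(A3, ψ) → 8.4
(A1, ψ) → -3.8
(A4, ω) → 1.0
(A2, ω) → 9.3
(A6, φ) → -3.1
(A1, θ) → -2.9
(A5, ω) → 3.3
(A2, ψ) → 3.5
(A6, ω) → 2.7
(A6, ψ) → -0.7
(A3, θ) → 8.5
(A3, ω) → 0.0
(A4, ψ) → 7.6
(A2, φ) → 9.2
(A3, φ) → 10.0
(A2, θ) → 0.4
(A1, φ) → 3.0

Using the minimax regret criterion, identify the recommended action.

A5

Column bests: θ=8.5, φ=10.0, ψ=8.4, ω=9.3.
A1 regrets: 11.4, 7.0, 12.2, 12.5 → max 12.5
A2 regrets: 8.1, 0.8, 4.9, 0.0 → max 8.1
A3 regrets: 0.0, 0.0, 0.0, 9.3 → max 9.3
A4 regrets: 10.5, 6.1, 0.8, 8.3 → max 10.5
A5 regrets: 6.9, 7.7, 4.1, 6.0 → max 7.7
A6 regrets: 8.3, 13.1, 9.1, 6.6 → max 13.1
Smallest max regret = 7.7 → A5.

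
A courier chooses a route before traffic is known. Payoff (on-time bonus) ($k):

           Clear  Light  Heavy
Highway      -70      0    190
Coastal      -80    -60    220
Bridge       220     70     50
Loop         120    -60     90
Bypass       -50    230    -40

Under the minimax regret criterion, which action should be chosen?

Column bests: Clear=220, Light=230, Heavy=220.
Highway regrets: 290, 230, 30 → max 290
Coastal regrets: 300, 290, 0 → max 300
Bridge regrets: 0, 160, 170 → max 170
Loop regrets: 100, 290, 130 → max 290
Bypass regrets: 270, 0, 260 → max 270
Smallest max regret = 170 → Bridge.

Bridge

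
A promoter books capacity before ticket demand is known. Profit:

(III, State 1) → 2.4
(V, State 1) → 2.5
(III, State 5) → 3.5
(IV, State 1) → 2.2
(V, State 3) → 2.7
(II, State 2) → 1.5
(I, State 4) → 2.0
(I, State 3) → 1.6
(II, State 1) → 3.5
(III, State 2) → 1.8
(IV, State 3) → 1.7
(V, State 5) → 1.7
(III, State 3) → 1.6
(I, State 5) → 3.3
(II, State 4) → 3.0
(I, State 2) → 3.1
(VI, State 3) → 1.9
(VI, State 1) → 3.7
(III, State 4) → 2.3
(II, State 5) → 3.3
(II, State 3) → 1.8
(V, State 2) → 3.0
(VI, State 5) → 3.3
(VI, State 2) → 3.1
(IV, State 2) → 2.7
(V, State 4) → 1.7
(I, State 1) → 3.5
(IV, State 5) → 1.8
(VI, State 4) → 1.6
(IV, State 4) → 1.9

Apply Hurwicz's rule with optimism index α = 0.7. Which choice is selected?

I: 0.7·3.5 + 0.3·1.6 = 2.93
II: 0.7·3.5 + 0.3·1.5 = 2.9
III: 0.7·3.5 + 0.3·1.6 = 2.93
IV: 0.7·2.7 + 0.3·1.7 = 2.4
V: 0.7·3.0 + 0.3·1.7 = 2.61
VI: 0.7·3.7 + 0.3·1.6 = 3.07
Highest Hurwicz score = 3.07 → VI.

VI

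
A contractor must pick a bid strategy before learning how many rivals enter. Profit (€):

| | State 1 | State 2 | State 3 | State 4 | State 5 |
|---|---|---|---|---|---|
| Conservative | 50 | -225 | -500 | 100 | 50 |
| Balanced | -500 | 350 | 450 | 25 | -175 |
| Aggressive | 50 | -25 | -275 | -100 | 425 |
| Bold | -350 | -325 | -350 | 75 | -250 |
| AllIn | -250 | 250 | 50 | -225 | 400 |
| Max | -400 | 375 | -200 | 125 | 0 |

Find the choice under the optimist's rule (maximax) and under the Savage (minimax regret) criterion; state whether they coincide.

maximax → Balanced; minimax regret → AllIn (disagree)

Row maxima: Conservative=100, Balanced=450, Aggressive=425, Bold=75, AllIn=400, Max=375
Best best-case = 450 → Balanced.
Column bests: State 1=50, State 2=375, State 3=450, State 4=125, State 5=425.
Conservative regrets: 0, 600, 950, 25, 375 → max 950
Balanced regrets: 550, 25, 0, 100, 600 → max 600
Aggressive regrets: 0, 400, 725, 225, 0 → max 725
Bold regrets: 400, 700, 800, 50, 675 → max 800
AllIn regrets: 300, 125, 400, 350, 25 → max 400
Max regrets: 450, 0, 650, 0, 425 → max 650
Smallest max regret = 400 → AllIn.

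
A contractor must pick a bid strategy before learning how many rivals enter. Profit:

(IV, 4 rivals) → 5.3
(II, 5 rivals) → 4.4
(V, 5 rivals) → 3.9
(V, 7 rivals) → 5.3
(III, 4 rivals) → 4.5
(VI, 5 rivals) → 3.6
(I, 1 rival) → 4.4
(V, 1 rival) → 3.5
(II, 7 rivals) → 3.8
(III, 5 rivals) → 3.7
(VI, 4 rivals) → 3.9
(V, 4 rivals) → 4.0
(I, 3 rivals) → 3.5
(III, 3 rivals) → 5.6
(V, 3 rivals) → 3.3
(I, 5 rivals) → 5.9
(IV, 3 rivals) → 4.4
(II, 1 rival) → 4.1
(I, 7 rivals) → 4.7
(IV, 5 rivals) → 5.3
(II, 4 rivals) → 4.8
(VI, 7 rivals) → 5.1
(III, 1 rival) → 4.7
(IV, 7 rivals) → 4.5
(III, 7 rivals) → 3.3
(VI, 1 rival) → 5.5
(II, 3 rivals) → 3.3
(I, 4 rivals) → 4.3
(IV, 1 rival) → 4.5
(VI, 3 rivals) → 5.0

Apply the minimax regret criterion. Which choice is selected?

IV

Column bests: 1 rival=5.5, 3 rivals=5.6, 4 rivals=5.3, 5 rivals=5.9, 7 rivals=5.3.
I regrets: 1.1, 2.1, 1.0, 0.0, 0.6 → max 2.1
II regrets: 1.4, 2.3, 0.5, 1.5, 1.5 → max 2.3
III regrets: 0.8, 0.0, 0.8, 2.2, 2.0 → max 2.2
IV regrets: 1.0, 1.2, 0.0, 0.6, 0.8 → max 1.2
V regrets: 2.0, 2.3, 1.3, 2.0, 0.0 → max 2.3
VI regrets: 0.0, 0.6, 1.4, 2.3, 0.2 → max 2.3
Smallest max regret = 1.2 → IV.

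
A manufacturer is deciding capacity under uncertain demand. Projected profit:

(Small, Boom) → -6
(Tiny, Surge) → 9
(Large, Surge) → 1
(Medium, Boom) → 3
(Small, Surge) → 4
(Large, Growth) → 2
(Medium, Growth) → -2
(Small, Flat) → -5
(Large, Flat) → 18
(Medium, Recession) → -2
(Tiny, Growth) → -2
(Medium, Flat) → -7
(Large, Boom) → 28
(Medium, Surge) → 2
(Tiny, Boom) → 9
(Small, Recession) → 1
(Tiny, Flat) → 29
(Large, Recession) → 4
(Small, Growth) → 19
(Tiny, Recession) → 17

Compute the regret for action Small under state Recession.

16

Best payoff under Recession is 17.
Regret = 17 − 1 = 16.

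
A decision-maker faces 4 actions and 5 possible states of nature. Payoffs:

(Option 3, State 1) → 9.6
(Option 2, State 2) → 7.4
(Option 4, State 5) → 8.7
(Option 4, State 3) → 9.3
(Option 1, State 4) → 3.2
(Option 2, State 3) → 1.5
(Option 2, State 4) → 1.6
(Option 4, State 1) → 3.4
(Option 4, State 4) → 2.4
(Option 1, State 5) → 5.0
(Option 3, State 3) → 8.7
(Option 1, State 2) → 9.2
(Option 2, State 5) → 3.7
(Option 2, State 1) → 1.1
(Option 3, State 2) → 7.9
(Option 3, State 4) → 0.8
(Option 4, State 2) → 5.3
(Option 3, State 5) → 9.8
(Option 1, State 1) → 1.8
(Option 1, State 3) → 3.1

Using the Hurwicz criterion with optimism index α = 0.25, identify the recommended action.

Option 1: 0.25·9.2 + 0.75·1.8 = 3.65
Option 2: 0.25·7.4 + 0.75·1.1 = 2.675
Option 3: 0.25·9.8 + 0.75·0.8 = 3.05
Option 4: 0.25·9.3 + 0.75·2.4 = 4.125
Highest Hurwicz score = 4.125 → Option 4.

Option 4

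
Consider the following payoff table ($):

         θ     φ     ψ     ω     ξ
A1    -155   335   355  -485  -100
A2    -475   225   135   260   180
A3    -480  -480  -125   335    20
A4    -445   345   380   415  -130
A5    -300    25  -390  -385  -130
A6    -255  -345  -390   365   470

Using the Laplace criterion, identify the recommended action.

A4

Row averages: A1=-10, A2=65, A3=-146, A4=113, A5=-236, A6=-31
Highest average = 113 → A4.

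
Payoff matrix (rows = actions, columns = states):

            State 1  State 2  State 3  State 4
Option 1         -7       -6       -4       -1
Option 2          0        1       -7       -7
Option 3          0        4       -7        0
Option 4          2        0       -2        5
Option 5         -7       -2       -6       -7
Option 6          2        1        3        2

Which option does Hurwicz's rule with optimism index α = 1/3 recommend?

Option 1: 1/3·(-1) + 2/3·(-7) = -5
Option 2: 1/3·1 + 2/3·(-7) = -13/3
Option 3: 1/3·4 + 2/3·(-7) = -10/3
Option 4: 1/3·5 + 2/3·(-2) = 1/3
Option 5: 1/3·(-2) + 2/3·(-7) = -16/3
Option 6: 1/3·3 + 2/3·1 = 5/3
Highest Hurwicz score = 5/3 → Option 6.

Option 6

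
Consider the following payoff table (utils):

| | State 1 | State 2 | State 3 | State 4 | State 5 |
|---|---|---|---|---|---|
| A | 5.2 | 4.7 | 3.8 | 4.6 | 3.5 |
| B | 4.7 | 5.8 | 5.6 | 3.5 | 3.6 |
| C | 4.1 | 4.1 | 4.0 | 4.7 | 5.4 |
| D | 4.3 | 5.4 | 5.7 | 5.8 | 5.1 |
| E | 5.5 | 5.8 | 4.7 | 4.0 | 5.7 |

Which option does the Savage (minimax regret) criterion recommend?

Column bests: State 1=5.5, State 2=5.8, State 3=5.7, State 4=5.8, State 5=5.7.
A regrets: 0.3, 1.1, 1.9, 1.2, 2.2 → max 2.2
B regrets: 0.8, 0.0, 0.1, 2.3, 2.1 → max 2.3
C regrets: 1.4, 1.7, 1.7, 1.1, 0.3 → max 1.7
D regrets: 1.2, 0.4, 0.0, 0.0, 0.6 → max 1.2
E regrets: 0.0, 0.0, 1.0, 1.8, 0.0 → max 1.8
Smallest max regret = 1.2 → D.

D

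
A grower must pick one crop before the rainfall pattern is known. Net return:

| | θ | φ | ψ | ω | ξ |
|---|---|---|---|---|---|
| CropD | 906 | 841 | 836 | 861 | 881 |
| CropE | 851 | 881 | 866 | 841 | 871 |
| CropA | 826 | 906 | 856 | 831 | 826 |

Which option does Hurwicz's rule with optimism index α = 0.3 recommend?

CropD

CropD: 0.3·906 + 0.7·836 = 857
CropE: 0.3·881 + 0.7·841 = 853
CropA: 0.3·906 + 0.7·826 = 850
Highest Hurwicz score = 857 → CropD.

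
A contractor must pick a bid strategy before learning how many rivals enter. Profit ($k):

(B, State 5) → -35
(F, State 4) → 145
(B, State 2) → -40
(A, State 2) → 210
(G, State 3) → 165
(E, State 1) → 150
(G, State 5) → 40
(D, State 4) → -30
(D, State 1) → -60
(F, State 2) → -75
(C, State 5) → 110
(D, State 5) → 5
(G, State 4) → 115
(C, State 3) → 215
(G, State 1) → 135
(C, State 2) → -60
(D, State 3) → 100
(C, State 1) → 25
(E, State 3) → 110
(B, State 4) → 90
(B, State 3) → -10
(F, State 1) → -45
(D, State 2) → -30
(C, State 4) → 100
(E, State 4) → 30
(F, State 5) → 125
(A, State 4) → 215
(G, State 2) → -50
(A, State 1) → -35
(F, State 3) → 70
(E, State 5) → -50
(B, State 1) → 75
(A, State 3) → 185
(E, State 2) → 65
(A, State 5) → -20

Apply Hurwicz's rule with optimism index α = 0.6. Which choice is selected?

A: 0.6·215 + 0.4·(-35) = 115
B: 0.6·90 + 0.4·(-40) = 38
C: 0.6·215 + 0.4·(-60) = 105
D: 0.6·100 + 0.4·(-60) = 36
E: 0.6·150 + 0.4·(-50) = 70
F: 0.6·145 + 0.4·(-75) = 57
G: 0.6·165 + 0.4·(-50) = 79
Highest Hurwicz score = 115 → A.

A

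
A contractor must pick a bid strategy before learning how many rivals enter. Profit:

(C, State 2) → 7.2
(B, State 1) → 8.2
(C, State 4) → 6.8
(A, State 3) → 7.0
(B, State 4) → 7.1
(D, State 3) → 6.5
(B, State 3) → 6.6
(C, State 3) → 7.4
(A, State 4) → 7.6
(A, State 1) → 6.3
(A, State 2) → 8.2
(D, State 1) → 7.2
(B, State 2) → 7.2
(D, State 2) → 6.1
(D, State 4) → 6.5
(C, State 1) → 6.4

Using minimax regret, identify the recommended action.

Column bests: State 1=8.2, State 2=8.2, State 3=7.4, State 4=7.6.
A regrets: 1.9, 0.0, 0.4, 0.0 → max 1.9
B regrets: 0.0, 1.0, 0.8, 0.5 → max 1.0
C regrets: 1.8, 1.0, 0.0, 0.8 → max 1.8
D regrets: 1.0, 2.1, 0.9, 1.1 → max 2.1
Smallest max regret = 1.0 → B.

B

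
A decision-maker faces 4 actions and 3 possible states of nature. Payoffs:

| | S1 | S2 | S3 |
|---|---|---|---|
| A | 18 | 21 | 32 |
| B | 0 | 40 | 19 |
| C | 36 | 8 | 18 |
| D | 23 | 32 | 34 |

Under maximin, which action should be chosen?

D

Row minima: A=18, B=0, C=8, D=23
Best worst-case = 23 → D.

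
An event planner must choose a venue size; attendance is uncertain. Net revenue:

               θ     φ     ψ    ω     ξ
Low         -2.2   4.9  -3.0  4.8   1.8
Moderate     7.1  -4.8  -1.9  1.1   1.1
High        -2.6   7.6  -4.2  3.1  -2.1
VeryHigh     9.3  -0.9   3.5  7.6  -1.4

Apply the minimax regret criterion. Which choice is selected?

VeryHigh

Column bests: θ=9.3, φ=7.6, ψ=3.5, ω=7.6, ξ=1.8.
Low regrets: 11.5, 2.7, 6.5, 2.8, 0.0 → max 11.5
Moderate regrets: 2.2, 12.4, 5.4, 6.5, 0.7 → max 12.4
High regrets: 11.9, 0.0, 7.7, 4.5, 3.9 → max 11.9
VeryHigh regrets: 0.0, 8.5, 0.0, 0.0, 3.2 → max 8.5
Smallest max regret = 8.5 → VeryHigh.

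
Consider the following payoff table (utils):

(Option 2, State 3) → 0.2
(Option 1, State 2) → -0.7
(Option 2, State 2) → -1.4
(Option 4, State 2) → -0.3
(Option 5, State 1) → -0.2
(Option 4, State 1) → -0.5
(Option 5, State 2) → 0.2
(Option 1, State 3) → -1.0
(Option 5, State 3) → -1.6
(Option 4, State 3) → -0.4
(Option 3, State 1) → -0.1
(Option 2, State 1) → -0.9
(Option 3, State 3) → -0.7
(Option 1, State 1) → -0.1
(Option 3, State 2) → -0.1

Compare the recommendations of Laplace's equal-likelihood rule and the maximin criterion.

laplace → Option 3; maximin → Option 4 (disagree)

Row averages: Option 1=-0.6, Option 2=-0.7, Option 3=-0.3, Option 4=-0.4, Option 5=-8/15
Highest average = -0.3 → Option 3.
Row minima: Option 1=-1.0, Option 2=-1.4, Option 3=-0.7, Option 4=-0.5, Option 5=-1.6
Best worst-case = -0.5 → Option 4.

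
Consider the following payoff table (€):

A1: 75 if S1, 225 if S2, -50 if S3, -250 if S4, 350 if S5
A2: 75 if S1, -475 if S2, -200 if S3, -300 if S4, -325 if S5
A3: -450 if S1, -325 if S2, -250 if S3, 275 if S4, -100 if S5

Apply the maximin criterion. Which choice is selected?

A1

Row minima: A1=-250, A2=-475, A3=-450
Best worst-case = -250 → A1.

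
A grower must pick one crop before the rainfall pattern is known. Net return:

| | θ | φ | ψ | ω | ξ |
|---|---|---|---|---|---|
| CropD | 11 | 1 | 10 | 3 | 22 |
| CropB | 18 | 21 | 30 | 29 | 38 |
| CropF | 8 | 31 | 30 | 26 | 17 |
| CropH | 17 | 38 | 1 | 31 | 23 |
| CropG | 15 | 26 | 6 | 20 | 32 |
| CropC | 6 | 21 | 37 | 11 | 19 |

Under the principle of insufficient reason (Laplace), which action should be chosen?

CropB

Row averages: CropD=9.4, CropB=27.2, CropF=22.4, CropH=22, CropG=19.8, CropC=18.8
Highest average = 27.2 → CropB.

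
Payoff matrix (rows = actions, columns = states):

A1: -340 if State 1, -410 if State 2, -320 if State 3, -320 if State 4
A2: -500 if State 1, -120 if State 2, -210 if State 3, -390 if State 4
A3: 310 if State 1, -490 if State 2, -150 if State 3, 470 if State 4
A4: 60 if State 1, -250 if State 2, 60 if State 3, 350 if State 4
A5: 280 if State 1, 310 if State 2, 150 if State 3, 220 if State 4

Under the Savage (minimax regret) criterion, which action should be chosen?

A5

Column bests: State 1=310, State 2=310, State 3=150, State 4=470.
A1 regrets: 650, 720, 470, 790 → max 790
A2 regrets: 810, 430, 360, 860 → max 860
A3 regrets: 0, 800, 300, 0 → max 800
A4 regrets: 250, 560, 90, 120 → max 560
A5 regrets: 30, 0, 0, 250 → max 250
Smallest max regret = 250 → A5.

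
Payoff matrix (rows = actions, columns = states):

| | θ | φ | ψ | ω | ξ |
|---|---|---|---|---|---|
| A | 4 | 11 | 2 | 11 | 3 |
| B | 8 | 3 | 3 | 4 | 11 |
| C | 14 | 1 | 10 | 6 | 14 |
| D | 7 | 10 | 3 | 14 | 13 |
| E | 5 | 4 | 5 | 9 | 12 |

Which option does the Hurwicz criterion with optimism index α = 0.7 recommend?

A: 0.7·11 + 0.3·2 = 8.3
B: 0.7·11 + 0.3·3 = 8.6
C: 0.7·14 + 0.3·1 = 10.1
D: 0.7·14 + 0.3·3 = 10.7
E: 0.7·12 + 0.3·4 = 9.6
Highest Hurwicz score = 10.7 → D.

D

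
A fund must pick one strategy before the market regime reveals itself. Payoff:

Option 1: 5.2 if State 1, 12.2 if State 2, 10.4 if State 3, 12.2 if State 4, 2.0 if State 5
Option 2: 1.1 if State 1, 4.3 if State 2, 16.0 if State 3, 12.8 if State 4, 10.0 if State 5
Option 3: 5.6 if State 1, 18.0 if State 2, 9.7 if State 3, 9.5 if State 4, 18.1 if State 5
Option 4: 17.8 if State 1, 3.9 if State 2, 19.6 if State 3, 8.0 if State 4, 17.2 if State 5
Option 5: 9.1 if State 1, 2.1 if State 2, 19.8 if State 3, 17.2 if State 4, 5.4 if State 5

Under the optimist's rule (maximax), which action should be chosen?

Row maxima: Option 1=12.2, Option 2=16.0, Option 3=18.1, Option 4=19.6, Option 5=19.8
Best best-case = 19.8 → Option 5.

Option 5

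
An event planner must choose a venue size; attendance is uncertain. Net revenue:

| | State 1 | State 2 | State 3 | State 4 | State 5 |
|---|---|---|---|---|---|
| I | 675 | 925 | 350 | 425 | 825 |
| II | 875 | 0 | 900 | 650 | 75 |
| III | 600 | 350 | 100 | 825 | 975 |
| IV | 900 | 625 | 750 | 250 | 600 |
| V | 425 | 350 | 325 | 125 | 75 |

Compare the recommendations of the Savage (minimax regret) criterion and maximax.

Column bests: State 1=900, State 2=925, State 3=900, State 4=825, State 5=975.
I regrets: 225, 0, 550, 400, 150 → max 550
II regrets: 25, 925, 0, 175, 900 → max 925
III regrets: 300, 575, 800, 0, 0 → max 800
IV regrets: 0, 300, 150, 575, 375 → max 575
V regrets: 475, 575, 575, 700, 900 → max 900
Smallest max regret = 550 → I.
Row maxima: I=925, II=900, III=975, IV=900, V=425
Best best-case = 975 → III.

minimax regret → I; maximax → III (disagree)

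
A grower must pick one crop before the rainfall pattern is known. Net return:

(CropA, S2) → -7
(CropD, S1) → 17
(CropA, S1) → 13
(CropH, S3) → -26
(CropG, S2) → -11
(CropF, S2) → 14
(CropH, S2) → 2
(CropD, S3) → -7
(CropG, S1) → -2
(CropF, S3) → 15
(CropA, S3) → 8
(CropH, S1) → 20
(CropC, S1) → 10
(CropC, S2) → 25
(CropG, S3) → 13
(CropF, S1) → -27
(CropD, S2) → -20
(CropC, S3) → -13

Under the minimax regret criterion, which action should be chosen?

Column bests: S1=20, S2=25, S3=15.
CropF regrets: 47, 11, 0 → max 47
CropC regrets: 10, 0, 28 → max 28
CropD regrets: 3, 45, 22 → max 45
CropG regrets: 22, 36, 2 → max 36
CropH regrets: 0, 23, 41 → max 41
CropA regrets: 7, 32, 7 → max 32
Smallest max regret = 28 → CropC.

CropC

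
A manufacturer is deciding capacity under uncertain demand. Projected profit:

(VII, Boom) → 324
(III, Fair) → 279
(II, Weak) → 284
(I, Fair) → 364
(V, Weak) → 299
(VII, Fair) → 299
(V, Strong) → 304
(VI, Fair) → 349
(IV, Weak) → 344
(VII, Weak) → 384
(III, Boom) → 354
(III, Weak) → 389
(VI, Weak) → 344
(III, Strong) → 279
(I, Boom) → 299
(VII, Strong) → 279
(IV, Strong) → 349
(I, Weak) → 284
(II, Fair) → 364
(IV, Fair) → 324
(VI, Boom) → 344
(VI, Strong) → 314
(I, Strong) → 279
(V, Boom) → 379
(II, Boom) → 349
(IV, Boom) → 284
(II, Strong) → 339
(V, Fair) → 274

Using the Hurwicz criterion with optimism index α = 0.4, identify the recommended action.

I: 0.4·364 + 0.6·279 = 313
II: 0.4·364 + 0.6·284 = 316
III: 0.4·389 + 0.6·279 = 323
IV: 0.4·349 + 0.6·284 = 310
V: 0.4·379 + 0.6·274 = 316
VI: 0.4·349 + 0.6·314 = 328
VII: 0.4·384 + 0.6·279 = 321
Highest Hurwicz score = 328 → VI.

VI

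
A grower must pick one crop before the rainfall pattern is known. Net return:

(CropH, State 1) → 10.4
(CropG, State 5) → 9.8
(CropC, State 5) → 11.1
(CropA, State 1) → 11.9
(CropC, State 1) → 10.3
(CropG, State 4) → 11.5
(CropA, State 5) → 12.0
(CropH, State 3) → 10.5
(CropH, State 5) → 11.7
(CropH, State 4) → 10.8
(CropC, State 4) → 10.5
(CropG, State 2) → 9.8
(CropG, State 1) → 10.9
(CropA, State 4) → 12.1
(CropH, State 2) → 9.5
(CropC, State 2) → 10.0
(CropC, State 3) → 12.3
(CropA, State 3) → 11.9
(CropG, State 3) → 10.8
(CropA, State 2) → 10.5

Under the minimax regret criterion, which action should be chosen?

CropA

Column bests: State 1=11.9, State 2=10.5, State 3=12.3, State 4=12.1, State 5=12.0.
CropG regrets: 1.0, 0.7, 1.5, 0.6, 2.2 → max 2.2
CropA regrets: 0.0, 0.0, 0.4, 0.0, 0.0 → max 0.4
CropC regrets: 1.6, 0.5, 0.0, 1.6, 0.9 → max 1.6
CropH regrets: 1.5, 1.0, 1.8, 1.3, 0.3 → max 1.8
Smallest max regret = 0.4 → CropA.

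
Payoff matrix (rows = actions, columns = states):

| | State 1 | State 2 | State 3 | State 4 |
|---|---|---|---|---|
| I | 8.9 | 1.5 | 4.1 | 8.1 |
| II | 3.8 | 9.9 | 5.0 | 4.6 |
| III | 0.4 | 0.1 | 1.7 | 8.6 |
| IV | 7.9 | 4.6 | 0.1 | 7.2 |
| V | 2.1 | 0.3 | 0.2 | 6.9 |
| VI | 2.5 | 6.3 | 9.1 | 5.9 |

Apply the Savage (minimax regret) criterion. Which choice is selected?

II

Column bests: State 1=8.9, State 2=9.9, State 3=9.1, State 4=8.6.
I regrets: 0.0, 8.4, 5.0, 0.5 → max 8.4
II regrets: 5.1, 0.0, 4.1, 4.0 → max 5.1
III regrets: 8.5, 9.8, 7.4, 0.0 → max 9.8
IV regrets: 1.0, 5.3, 9.0, 1.4 → max 9.0
V regrets: 6.8, 9.6, 8.9, 1.7 → max 9.6
VI regrets: 6.4, 3.6, 0.0, 2.7 → max 6.4
Smallest max regret = 5.1 → II.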